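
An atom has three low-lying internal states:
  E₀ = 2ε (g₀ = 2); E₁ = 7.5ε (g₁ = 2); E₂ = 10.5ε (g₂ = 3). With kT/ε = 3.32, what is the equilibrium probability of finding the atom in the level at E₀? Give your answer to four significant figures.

0.7653

Eᵢ/kT = 0.602410, 2.25904, 3.16265.
Z = Σ gᵢe^(−Eᵢ/kT) = 2·e^(−0.602410) + 2·e^(−2.25904) + 3·e^(−3.16265) = 1.09498 + 0.208901 + 0.126940 = 1.43082.
P₀ = g₀ e^(−E₀/kT) / Z = 1.09498/1.43082 = 0.7653.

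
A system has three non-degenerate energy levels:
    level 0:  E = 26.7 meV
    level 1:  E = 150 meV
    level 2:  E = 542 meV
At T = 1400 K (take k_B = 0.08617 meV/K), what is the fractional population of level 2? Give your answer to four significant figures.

k_BT = 0.08617 × 1400 K = 120.638 meV.
Eᵢ/kT = 0.221323, 1.24339, 4.49278.
Z = Σ e^(−Eᵢ/kT) = e^(−0.221323) + e^(−1.24339) + e^(−4.49278) = 0.801458 + 0.288405 + 0.0111895 = 1.10105.
P₂ = e^(−E₂/kT) / Z = 0.0111895/1.10105 = 0.01016.

0.01016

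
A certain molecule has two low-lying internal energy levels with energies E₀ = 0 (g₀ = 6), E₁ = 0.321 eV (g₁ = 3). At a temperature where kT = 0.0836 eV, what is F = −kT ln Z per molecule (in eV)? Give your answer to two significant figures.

-0.15 eV

Eᵢ/kT = 0, 3.840.
Z = Σ gᵢe^(−Eᵢ/kT) = 6·e^(−0) + 3·e^(−3.840) = 6.000 + 0.06448 = 6.064.
F = −kT ln Z = −0.0836 × ln(6.064) = −0.0836 × 1.802 = -0.15 eV.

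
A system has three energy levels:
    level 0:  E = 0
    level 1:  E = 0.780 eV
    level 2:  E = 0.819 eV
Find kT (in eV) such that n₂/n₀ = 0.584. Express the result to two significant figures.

n₂/n₀ = exp[−(E₂−E₀)/kT] = 0.584.
⇒ (E₂−E₀)/kT = ln(1/0.584) = ln(1.712) = 0.5377.
kT = 0.819 eV / 0.5377 = 1.5 eV.

1.5 eV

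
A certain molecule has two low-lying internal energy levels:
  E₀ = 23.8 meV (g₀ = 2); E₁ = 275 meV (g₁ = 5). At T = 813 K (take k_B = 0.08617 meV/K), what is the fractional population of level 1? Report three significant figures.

k_BT = 0.08617 × 813 K = 70.056 meV.
Eᵢ/kT = 0.33973, 3.9254.
Z = Σ gᵢe^(−Eᵢ/kT) = 2·e^(−0.33973) + 5·e^(−3.9254) = 1.4239 + 0.098671 = 1.5226.
P₁ = g₁ e^(−E₁/kT) / Z = 0.098671/1.5226 = 0.0648.

0.0648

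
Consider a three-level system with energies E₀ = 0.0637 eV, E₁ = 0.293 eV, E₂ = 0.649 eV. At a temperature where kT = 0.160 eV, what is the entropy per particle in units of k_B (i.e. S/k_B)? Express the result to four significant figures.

Eᵢ/kT = 0.398125, 1.83125, 4.05625.
Z = Σ e^(−Eᵢ/kT) = e^(−0.398125) + e^(−1.83125) + e^(−4.05625) = 0.671578 + 0.160213 + 0.0173138 = 0.849105.
⟨E⟩ = Σ EᵢPᵢ = 0.118900 eV.
S/k_B = ln Z + ⟨E⟩/kT = ln(0.849105) + 0.118900/0.160 = -0.163572 + 0.743125 = 0.5796.

0.5796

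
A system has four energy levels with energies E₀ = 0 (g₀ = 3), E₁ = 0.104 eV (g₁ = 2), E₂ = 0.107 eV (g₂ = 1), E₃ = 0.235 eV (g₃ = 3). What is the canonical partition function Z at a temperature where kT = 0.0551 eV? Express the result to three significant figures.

Eᵢ/kT = 0, 1.8875, 1.9419, 4.2650.
Z = Σ gᵢe^(−Eᵢ/kT) = 3·e^(−0) + 2·e^(−1.8875) + 1·e^(−1.9419) + 3·e^(−4.2650) = 3.0000 + 0.30290 + 0.14343 + 0.042156 = 3.4885.

Z = 3.49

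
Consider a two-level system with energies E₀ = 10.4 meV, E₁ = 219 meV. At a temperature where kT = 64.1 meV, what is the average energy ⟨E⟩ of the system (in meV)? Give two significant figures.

18 meV

Eᵢ/kT = 0.1622, 3.417.
Z = Σ e^(−Eᵢ/kT) = e^(−0.1622) + e^(−3.417) = 0.8503 + 0.03281 = 0.8831.
⟨E⟩ = Σ Eᵢ e^(−Eᵢ/kT) / Z = (10.4·0.8503 + 219·0.03281) / 0.8831 = 18 meV.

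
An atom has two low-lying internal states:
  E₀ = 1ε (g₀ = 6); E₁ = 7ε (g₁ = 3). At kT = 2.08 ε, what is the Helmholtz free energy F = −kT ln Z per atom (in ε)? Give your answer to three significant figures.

-2.78 ε

Eᵢ/kT = 0.48077, 3.3654.
Z = Σ gᵢe^(−Eᵢ/kT) = 6·e^(−0.48077) + 3·e^(−3.3654) = 3.7098 + 0.10364 = 3.8134.
F = −kT ln Z = −2.08 × ln(3.8134) = −2.08 × 1.3385 = -2.78 ε.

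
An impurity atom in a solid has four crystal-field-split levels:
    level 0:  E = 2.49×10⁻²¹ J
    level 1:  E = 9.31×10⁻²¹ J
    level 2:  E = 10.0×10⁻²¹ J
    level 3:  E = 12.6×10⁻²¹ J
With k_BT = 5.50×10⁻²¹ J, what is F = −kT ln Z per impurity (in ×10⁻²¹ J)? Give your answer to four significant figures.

Eᵢ/kT = 0.452727, 1.69273, 1.81818, 2.29091.
Z = Σ e^(−Eᵢ/kT) = e^(−0.452727) + e^(−1.69273) + e^(−1.81818) + e^(−2.29091) = 0.635892 + 0.184016 + 0.162321 + 0.101174 = 1.08340.
F = −kT ln Z = −5.50 × ln(1.08340) = −5.50 × 0.0801042 = -0.4406 ×10⁻²¹ J.

-0.4406 ×10⁻²¹ J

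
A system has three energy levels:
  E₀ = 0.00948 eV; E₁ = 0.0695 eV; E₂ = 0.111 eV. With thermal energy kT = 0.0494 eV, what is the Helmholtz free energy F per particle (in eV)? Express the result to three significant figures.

Eᵢ/kT = 0.19190, 1.4069, 2.2470.
Z = Σ e^(−Eᵢ/kT) = e^(−0.19190) + e^(−1.4069) + e^(−2.2470) = 0.82539 + 0.24490 + 0.10572 = 1.1760.
F = −kT ln Z = −0.0494 × ln(1.1760) = −0.0494 × 0.16212 = -0.00801 eV.

-0.00801 eV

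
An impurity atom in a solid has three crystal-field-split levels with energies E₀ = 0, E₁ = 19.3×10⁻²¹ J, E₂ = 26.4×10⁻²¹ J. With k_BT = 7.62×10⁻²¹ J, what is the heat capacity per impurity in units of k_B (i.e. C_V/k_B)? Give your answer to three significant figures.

Eᵢ/kT = 0, 2.5328, 3.4646.
Z = Σ e^(−Eᵢ/kT) = e^(−0) + e^(−2.5328) + e^(−3.4646) = 1.0000 + 0.079436 + 0.031286 = 1.1107.
⟨E⟩ = 2.1239, ⟨E²⟩ = 46.272.
C_V/k_B = (⟨E²⟩ − ⟨E⟩²)/(kT)² = (46.272 − 4.5110)/58.064 = 0.719.

0.719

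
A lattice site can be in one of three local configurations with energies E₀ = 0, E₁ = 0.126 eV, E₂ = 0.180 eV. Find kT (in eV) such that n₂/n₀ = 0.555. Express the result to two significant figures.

n₂/n₀ = exp[−(E₂−E₀)/kT] = 0.555.
⇒ (E₂−E₀)/kT = ln(1/0.555) = ln(1.802) = 0.5889.
kT = 0.180 eV / 0.5889 = 0.31 eV.

0.31 eV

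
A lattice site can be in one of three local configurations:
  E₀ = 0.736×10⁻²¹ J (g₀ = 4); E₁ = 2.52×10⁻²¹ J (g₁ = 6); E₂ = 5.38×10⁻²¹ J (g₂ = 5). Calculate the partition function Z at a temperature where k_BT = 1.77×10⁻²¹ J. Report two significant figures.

Eᵢ/kT = 0.4158, 1.424, 3.040.
Z = Σ gᵢe^(−Eᵢ/kT) = 4·e^(−0.4158) + 6·e^(−1.424) + 5·e^(−3.040) = 2.639 + 1.444 + 0.2392 = 4.322.

Z = 4.3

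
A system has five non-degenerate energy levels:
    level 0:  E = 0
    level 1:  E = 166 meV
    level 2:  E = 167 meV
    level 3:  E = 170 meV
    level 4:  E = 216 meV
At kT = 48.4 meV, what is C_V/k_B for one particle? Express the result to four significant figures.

1.111

Eᵢ/kT = 0, 3.42975, 3.45041, 3.51240, 4.46281.
Z = Σ e^(−Eᵢ/kT) = e^(−0) + e^(−3.42975) + e^(−3.45041) + e^(−3.51240) + e^(−4.46281) = 1.00000 + 0.0323950 + 0.0317326 + 0.0298252 + 0.0115299 = 1.10548.
⟨E⟩ = 16.4975 meV, ⟨E²⟩ = 2874.37 meV².
C_V/k_B = (⟨E²⟩ − ⟨E⟩²)/(kT)² = (2874.37 − 272.168)/2342.56 = 1.111.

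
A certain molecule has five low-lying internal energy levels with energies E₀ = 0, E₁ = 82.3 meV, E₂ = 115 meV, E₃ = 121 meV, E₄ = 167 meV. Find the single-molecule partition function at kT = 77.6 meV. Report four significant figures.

Z = 1.900

Eᵢ/kT = 0, 1.06057, 1.48196, 1.55928, 2.15206.
Z = Σ e^(−Eᵢ/kT) = e^(−0) + e^(−1.06057) + e^(−1.48196) + e^(−1.55928) + e^(−2.15206) = 1.00000 + 0.346258 + 0.227192 + 0.210287 + 0.116244 = 1.89998.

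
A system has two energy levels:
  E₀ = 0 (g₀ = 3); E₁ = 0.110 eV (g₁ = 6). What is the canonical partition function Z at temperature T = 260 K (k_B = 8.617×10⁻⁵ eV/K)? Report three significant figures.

k_BT = 8.617×10⁻⁵ × 260 K = 0.022404 eV.
Eᵢ/kT = 0, 4.9098.
Z = Σ gᵢe^(−Eᵢ/kT) = 3·e^(−0) + 6·e^(−4.9098) = 3.0000 + 0.044244 = 3.0442.

Z = 3.04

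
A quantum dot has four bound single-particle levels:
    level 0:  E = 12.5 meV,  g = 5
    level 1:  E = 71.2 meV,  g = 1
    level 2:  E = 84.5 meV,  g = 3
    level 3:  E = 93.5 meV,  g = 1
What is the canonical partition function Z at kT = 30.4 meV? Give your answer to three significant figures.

Eᵢ/kT = 0.41118, 2.3421, 2.7796, 3.0757.
Z = Σ gᵢe^(−Eᵢ/kT) = 5·e^(−0.41118) + 1·e^(−2.3421) + 3·e^(−2.7796) + 1·e^(−3.0757) = 3.3143 + 0.096126 + 0.18619 + 0.046157 = 3.6428.

Z = 3.64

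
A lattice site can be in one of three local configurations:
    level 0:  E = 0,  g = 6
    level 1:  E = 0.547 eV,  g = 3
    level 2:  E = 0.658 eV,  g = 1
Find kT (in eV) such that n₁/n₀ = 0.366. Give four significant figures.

n₁/n₀ = (g₁/g₀) exp[−(E₁−E₀)/kT] = 0.366.
⇒ (E₁−E₀)/kT = ln((3/6)/0.366) = ln(1.36612) = 0.311975.
kT = 0.547 eV / 0.311975 = 1.753 eV.

1.753 eV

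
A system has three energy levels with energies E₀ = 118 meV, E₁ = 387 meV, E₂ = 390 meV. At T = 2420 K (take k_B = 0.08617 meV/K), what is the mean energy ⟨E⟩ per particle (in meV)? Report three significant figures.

k_BT = 0.08617 × 2420 K = 208.53 meV.
Eᵢ/kT = 0.56587, 1.8558, 1.8702.
Z = Σ e^(−Eᵢ/kT) = e^(−0.56587) + e^(−1.8558) + e^(−1.8702) = 0.56787 + 0.15633 + 0.15409 = 0.87829.
⟨E⟩ = Σ Eᵢ e^(−Eᵢ/kT) / Z = (118·0.56787 + 387·0.15633 + 390·0.15409) / 0.87829 = 214 meV.

214 meV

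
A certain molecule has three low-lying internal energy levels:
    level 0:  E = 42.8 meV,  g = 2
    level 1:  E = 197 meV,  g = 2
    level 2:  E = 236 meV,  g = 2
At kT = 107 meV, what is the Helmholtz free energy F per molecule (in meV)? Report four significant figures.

Eᵢ/kT = 0.400000, 1.84112, 2.20561.
Z = Σ gᵢe^(−Eᵢ/kT) = 2·e^(−0.400000) + 2·e^(−1.84112) + 2·e^(−2.20561) = 1.34064 + 0.317279 + 0.220367 = 1.87829.
F = −kT ln Z = −107 × ln(1.87829) = −107 × 0.630362 = -67.45 meV.

-67.45 meV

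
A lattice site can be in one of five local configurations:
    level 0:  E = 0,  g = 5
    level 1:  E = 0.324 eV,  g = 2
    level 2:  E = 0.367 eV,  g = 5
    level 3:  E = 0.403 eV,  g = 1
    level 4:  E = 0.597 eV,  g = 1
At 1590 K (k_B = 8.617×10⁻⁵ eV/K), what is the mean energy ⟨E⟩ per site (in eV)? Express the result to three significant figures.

k_BT = 8.617×10⁻⁵ × 1590 K = 0.13701 eV.
Eᵢ/kT = 0, 2.3648, 2.6786, 2.9414, 4.3573.
Z = Σ gᵢe^(−Eᵢ/kT) = 5·e^(−0) + 2·e^(−2.3648) + 5·e^(−2.6786) + 1·e^(−2.9414) + 1·e^(−4.3573) = 5.0000 + 0.18794 + 0.34330 + 0.052792 + 0.012813 = 5.5968.
⟨E⟩ = Σ Eᵢ gᵢe^(−Eᵢ/kT) / Z = (0·5.0000 + 0.324·0.18794 + 0.367·0.34330 + 0.403·0.052792 + 0.597·0.012813) / 5.5968 = 0.0386 eV.

0.0386 eV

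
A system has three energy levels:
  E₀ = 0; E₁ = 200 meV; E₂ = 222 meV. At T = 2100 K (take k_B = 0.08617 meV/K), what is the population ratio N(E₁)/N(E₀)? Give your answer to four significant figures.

0.3311

k_BT = 0.08617 × 2100 K = 180.957 meV.
n₁/n₀ = exp[−(E₁−E₀)/kT] = exp(−(200 meV)/(180.957 meV)) = exp(-1.10523) = 0.3311.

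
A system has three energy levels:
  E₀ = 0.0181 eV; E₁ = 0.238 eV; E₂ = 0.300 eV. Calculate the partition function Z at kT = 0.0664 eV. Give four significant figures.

Eᵢ/kT = 0.272590, 3.58434, 4.51807.
Z = Σ e^(−Eᵢ/kT) = e^(−0.272590) + e^(−3.58434) + e^(−4.51807) = 0.761405 + 0.0277550 + 0.0109101 = 0.800070.

Z = 0.8001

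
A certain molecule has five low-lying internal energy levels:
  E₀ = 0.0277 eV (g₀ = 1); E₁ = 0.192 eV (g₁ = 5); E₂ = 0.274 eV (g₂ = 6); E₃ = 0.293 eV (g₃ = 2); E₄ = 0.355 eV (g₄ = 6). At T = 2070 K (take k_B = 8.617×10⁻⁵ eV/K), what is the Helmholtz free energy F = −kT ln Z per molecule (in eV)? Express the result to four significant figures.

k_BT = 8.617×10⁻⁵ × 2070 K = 0.178372 eV.
Eᵢ/kT = 0.155293, 1.07640, 1.53612, 1.64263, 1.99022.
Z = Σ gᵢe^(−Eᵢ/kT) = 1·e^(−0.155293) + 5·e^(−1.07640) + 6·e^(−1.53612) + 2·e^(−1.64263) + 6·e^(−1.99022) = 0.856164 + 1.70410 + 1.29129 + 0.386941 + 0.819992 = 5.05849.
F = −kT ln Z = −0.178372 × ln(5.05849) = −0.178372 × 1.62107 = -0.2892 eV.

-0.2892 eV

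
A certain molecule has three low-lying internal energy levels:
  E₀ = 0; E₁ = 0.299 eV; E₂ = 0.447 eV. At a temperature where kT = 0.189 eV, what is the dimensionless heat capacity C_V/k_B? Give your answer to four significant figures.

Eᵢ/kT = 0, 1.58201, 2.36508.
Z = Σ e^(−Eᵢ/kT) = e^(−0) + e^(−1.58201) + e^(−2.36508) = 1.00000 + 0.205562 + 0.0939418 = 1.29950.
⟨E⟩ = 0.0796114 eV, ⟨E²⟩ = 0.0285863 eV².
C_V/k_B = (⟨E²⟩ − ⟨E⟩²)/(kT)² = (0.0285863 − 0.00633798)/0.0357210 = 0.6228.

0.6228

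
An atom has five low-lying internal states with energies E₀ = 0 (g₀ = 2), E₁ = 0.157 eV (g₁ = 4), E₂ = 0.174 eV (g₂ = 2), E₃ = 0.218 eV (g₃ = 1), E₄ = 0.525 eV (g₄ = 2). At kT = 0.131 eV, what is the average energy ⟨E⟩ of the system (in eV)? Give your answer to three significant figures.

0.0863 eV

Eᵢ/kT = 0, 1.1985, 1.3282, 1.6641, 4.0076.
Z = Σ gᵢe^(−Eᵢ/kT) = 2·e^(−0) + 4·e^(−1.1985) + 2·e^(−1.3282) + 1·e^(−1.6641) + 2·e^(−4.0076) = 2.0000 + 1.2066 + 0.52991 + 0.18936 + 0.036354 = 3.9622.
⟨E⟩ = Σ Eᵢ gᵢe^(−Eᵢ/kT) / Z = (0·2.0000 + 0.157·1.2066 + 0.174·0.52991 + 0.218·0.18936 + 0.525·0.036354) / 3.9622 = 0.0863 eV.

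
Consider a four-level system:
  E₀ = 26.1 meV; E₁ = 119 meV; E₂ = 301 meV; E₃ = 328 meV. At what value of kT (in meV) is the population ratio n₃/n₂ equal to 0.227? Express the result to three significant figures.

n₃/n₂ = exp[−(E₃−E₂)/kT] = 0.227.
⇒ (E₃−E₂)/kT = ln(1/0.227) = ln(4.4053) = 1.4828.
kT = 27 meV / 1.4828 = 18.2 meV.

18.2 meV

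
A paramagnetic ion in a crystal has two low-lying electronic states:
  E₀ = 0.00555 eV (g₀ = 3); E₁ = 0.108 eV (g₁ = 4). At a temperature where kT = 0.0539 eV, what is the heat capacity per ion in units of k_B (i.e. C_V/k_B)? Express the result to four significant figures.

0.5006

Eᵢ/kT = 0.102968, 2.00371.
Z = Σ gᵢe^(−Eᵢ/kT) = 3·e^(−0.102968) + 4·e^(−2.00371) = 2.70647 + 0.539336 = 3.24581.
⟨E⟩ = 0.0225735 eV, ⟨E²⟩ = 0.00196382 eV².
C_V/k_B = (⟨E²⟩ − ⟨E⟩²)/(kT)² = (0.00196382 − 0.000509563)/0.00290521 = 0.5006.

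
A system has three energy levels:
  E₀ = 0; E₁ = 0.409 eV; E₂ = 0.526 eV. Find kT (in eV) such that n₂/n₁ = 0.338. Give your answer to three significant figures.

0.108 eV

n₂/n₁ = exp[−(E₂−E₁)/kT] = 0.338.
⇒ (E₂−E₁)/kT = ln(1/0.338) = ln(2.9586) = 1.0847.
kT = 0.117 eV / 1.0847 = 0.108 eV.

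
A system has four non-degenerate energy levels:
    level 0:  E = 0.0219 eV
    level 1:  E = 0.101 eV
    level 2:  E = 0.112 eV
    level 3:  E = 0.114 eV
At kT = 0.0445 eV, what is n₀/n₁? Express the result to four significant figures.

n₀/n₁ = exp[−(E₀−E₁)/kT] = exp(−(-0.0791 eV)/(0.0445 eV)) = exp(1.77753) = 5.915.

5.915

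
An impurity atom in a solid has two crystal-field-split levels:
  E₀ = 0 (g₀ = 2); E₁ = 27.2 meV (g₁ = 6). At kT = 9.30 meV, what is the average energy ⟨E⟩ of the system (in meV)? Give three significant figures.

Eᵢ/kT = 0, 2.9247.
Z = Σ gᵢe^(−Eᵢ/kT) = 2·e^(−0) + 6·e^(−2.9247) = 2.0000 + 0.32208 = 2.3221.
⟨E⟩ = Σ Eᵢ gᵢe^(−Eᵢ/kT) / Z = (0·2.0000 + 27.2·0.32208) / 2.3221 = 3.77 meV.

3.77 meV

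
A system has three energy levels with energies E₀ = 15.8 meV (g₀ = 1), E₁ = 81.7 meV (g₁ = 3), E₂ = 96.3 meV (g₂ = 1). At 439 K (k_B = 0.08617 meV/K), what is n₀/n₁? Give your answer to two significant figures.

k_BT = 0.08617 × 439 K = 37.83 meV.
n₀/n₁ = (g₀/g₁) exp[−(E₀−E₁)/kT] = (1/3) × exp(−(-65.9 meV)/(37.83 meV)) = (1/3) × exp(1.742) = 1.9.

1.9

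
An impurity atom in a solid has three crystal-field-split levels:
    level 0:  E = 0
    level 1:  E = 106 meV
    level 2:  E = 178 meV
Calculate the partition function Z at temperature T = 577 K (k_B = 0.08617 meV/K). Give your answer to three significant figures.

Z = 1.15

k_BT = 0.08617 × 577 K = 49.720 meV.
Eᵢ/kT = 0, 2.1319, 3.5800.
Z = Σ e^(−Eᵢ/kT) = e^(−0) + e^(−2.1319) + e^(−3.5800) = 1.0000 + 0.11861 + 0.027876 = 1.1465.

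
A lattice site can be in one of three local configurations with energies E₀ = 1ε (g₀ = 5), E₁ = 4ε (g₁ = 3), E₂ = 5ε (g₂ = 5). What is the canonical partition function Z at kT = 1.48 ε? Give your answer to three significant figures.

Eᵢ/kT = 0.67568, 2.7027, 3.3784.
Z = Σ gᵢe^(−Eᵢ/kT) = 5·e^(−0.67568) + 3·e^(−2.7027) + 5·e^(−3.3784) = 2.5441 + 0.20107 + 0.17051 = 2.9157.

Z = 2.92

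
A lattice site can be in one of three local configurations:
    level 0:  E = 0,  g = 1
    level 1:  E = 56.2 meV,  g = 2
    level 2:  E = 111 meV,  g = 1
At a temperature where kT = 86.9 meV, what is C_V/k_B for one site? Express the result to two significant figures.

0.19

Eᵢ/kT = 0, 0.6467, 1.277.
Z = Σ gᵢe^(−Eᵢ/kT) = 1·e^(−0) + 2·e^(−0.6467) + 1·e^(−1.277) = 1.000 + 1.048 + 0.2789 = 2.327.
⟨E⟩ = 38.61 meV, ⟨E²⟩ = 2899 meV².
C_V/k_B = (⟨E²⟩ − ⟨E⟩²)/(kT)² = (2899 − 1491)/7552 = 0.19.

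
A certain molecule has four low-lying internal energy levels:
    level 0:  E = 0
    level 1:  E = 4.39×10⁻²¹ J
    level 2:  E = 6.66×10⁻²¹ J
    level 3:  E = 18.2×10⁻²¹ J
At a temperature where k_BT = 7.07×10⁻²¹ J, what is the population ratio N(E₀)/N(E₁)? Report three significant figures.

1.86

n₀/n₁ = exp[−(E₀−E₁)/kT] = exp(−(-4.39 ×10⁻²¹ J)/(7.07 ×10⁻²¹ J)) = exp(0.62093) = 1.86.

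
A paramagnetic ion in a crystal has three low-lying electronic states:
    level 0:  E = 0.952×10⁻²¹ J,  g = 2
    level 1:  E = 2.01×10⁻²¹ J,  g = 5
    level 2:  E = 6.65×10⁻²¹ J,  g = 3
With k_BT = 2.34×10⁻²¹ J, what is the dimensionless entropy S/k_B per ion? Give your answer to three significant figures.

2.08

Eᵢ/kT = 0.40684, 0.85897, 2.8419.
Z = Σ gᵢe^(−Eᵢ/kT) = 2·e^(−0.40684) + 5·e^(−0.85897) + 3·e^(−2.8419) = 1.3315 + 2.1180 + 0.17494 = 3.6244.
⟨E⟩ = Σ EᵢPᵢ = 1.8453 ×10⁻²¹ J.
S/k_B = ln Z + ⟨E⟩/kT = ln(3.6244) + 1.8453/2.34 = 1.2877 + 0.78859 = 2.08.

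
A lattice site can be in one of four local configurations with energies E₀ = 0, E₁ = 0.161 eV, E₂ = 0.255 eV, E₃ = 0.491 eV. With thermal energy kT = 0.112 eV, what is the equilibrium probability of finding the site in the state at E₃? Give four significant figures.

0.009224

Eᵢ/kT = 0, 1.43750, 2.27679, 4.38393.
Z = Σ e^(−Eᵢ/kT) = e^(−0) + e^(−1.43750) + e^(−2.27679) + e^(−4.38393) = 1.00000 + 0.237521 + 0.102613 + 0.0124762 = 1.35261.
P₃ = e^(−E₃/kT) / Z = 0.0124762/1.35261 = 0.009224.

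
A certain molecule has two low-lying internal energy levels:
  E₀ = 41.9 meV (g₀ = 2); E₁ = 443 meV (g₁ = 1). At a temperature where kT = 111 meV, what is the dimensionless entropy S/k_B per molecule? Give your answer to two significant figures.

Eᵢ/kT = 0.3775, 3.991.
Z = Σ gᵢe^(−Eᵢ/kT) = 2·e^(−0.3775) + 1·e^(−3.991) = 1.371 + 0.01848 = 1.389.
⟨E⟩ = Σ EᵢPᵢ = 47.25 meV.
S/k_B = ln Z + ⟨E⟩/kT = ln(1.389) + 47.25/111 = 0.3286 + 0.4257 = 0.75.

0.75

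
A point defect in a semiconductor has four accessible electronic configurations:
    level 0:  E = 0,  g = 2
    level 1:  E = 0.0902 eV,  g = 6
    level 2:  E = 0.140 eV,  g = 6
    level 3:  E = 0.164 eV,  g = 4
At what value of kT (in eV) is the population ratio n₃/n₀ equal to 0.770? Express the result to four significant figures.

0.1718 eV

n₃/n₀ = (g₃/g₀) exp[−(E₃−E₀)/kT] = 0.770.
⇒ (E₃−E₀)/kT = ln((4/2)/0.770) = ln(2.59740) = 0.954511.
kT = 0.164 eV / 0.954511 = 0.1718 eV.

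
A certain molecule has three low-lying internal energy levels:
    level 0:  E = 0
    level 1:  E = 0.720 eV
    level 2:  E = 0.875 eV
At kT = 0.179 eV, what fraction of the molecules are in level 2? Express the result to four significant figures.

0.007347

Eᵢ/kT = 0, 4.02235, 4.88827.
Z = Σ e^(−Eᵢ/kT) = e^(−0) + e^(−4.02235) + e^(−4.88827) = 1.00000 + 0.0179108 + 0.00753445 = 1.02545.
P₂ = e^(−E₂/kT) / Z = 0.00753445/1.02545 = 0.007347.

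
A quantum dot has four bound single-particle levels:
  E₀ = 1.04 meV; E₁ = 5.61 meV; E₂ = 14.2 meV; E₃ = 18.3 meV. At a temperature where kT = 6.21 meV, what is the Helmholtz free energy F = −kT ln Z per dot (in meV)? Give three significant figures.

-2.11 meV

Eᵢ/kT = 0.16747, 0.90338, 2.2866, 2.9469.
Z = Σ e^(−Eᵢ/kT) = e^(−0.16747) + e^(−0.90338) + e^(−2.2866) + e^(−2.9469) = 0.84580 + 0.40520 + 0.10161 + 0.052502 = 1.4051.
F = −kT ln Z = −6.21 × ln(1.4051) = −6.21 × 0.34011 = -2.11 meV.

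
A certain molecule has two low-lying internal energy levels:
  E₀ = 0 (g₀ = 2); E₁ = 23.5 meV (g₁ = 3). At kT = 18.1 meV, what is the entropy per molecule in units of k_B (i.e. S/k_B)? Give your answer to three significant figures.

Eᵢ/kT = 0, 1.2983.
Z = Σ gᵢe^(−Eᵢ/kT) = 2·e^(−0) + 3·e^(−1.2983) = 2.0000 + 0.81899 = 2.8190.
⟨E⟩ = Σ EᵢPᵢ = 6.8273 meV.
S/k_B = ln Z + ⟨E⟩/kT = ln(2.8190) + 6.8273/18.1 = 1.0364 + 0.37720 = 1.41.

1.41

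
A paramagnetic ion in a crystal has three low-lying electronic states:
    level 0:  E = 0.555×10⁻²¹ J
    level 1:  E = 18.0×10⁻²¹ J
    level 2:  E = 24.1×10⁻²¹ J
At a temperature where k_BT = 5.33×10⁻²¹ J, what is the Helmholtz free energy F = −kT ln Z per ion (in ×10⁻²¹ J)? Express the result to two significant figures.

0.30 ×10⁻²¹ J

Eᵢ/kT = 0.1041, 3.377, 4.522.
Z = Σ e^(−Eᵢ/kT) = e^(−0.1041) + e^(−3.377) + e^(−4.522) = 0.9011 + 0.03415 + 0.01087 = 0.9461.
F = −kT ln Z = −5.33 × ln(0.9461) = −5.33 × -0.05541 = 0.30 ×10⁻²¹ J.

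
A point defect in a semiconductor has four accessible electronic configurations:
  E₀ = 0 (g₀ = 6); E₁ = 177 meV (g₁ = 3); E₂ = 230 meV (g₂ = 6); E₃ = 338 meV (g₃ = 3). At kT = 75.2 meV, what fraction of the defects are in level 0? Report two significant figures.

0.91

Eᵢ/kT = 0, 2.354, 3.059, 4.495.
Z = Σ gᵢe^(−Eᵢ/kT) = 6·e^(−0) + 3·e^(−2.354) + 6·e^(−3.059) + 3·e^(−4.495) = 6.000 + 0.2850 + 0.2816 + 0.03349 = 6.600.
P₀ = g₀ e^(−E₀/kT) / Z = 6.000/6.600 = 0.91.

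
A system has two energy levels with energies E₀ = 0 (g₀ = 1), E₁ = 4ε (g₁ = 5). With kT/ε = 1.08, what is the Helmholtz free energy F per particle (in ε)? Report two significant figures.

Eᵢ/kT = 0, 3.704.
Z = Σ gᵢe^(−Eᵢ/kT) = 1·e^(−0) + 5·e^(−3.704) = 1.000 + 0.1231 = 1.123.
F = −kT ln Z = −1.08 × ln(1.123) = −1.08 × 0.1160 = -0.13 ε.

-0.13 ε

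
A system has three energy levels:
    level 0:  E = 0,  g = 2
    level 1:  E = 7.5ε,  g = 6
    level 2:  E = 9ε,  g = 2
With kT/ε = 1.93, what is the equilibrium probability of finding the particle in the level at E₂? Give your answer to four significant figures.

Eᵢ/kT = 0, 3.88601, 4.66321.
Z = Σ gᵢe^(−Eᵢ/kT) = 2·e^(−0) + 6·e^(−3.88601) + 2·e^(−4.66321) = 2.00000 + 0.123163 + 0.0188722 = 2.14204.
P₂ = g₂ e^(−E₂/kT) / Z = 0.0188722/2.14204 = 0.008810.

0.008810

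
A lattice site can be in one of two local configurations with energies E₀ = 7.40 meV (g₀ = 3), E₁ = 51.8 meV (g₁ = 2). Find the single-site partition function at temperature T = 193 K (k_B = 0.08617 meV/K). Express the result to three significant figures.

k_BT = 0.08617 × 193 K = 16.631 meV.
Eᵢ/kT = 0.44495, 3.1147.
Z = Σ gᵢe^(−Eᵢ/kT) = 3·e^(−0.44495) + 2·e^(−3.1147) = 1.9226 + 0.088784 = 2.0114.

Z = 2.01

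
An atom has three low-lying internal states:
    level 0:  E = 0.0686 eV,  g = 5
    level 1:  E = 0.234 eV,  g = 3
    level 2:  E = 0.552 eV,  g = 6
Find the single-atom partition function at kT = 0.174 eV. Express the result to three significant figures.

Z = 4.40

Eᵢ/kT = 0.39425, 1.3448, 3.1724.
Z = Σ gᵢe^(−Eᵢ/kT) = 5·e^(−0.39425) + 3·e^(−1.3448) + 6·e^(−3.1724) = 3.3709 + 0.78178 + 0.25142 = 4.4041.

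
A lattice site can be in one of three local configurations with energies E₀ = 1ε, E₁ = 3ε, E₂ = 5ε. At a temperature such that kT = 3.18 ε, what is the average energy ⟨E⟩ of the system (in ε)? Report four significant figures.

Eᵢ/kT = 0.314465, 0.943396, 1.57233.
Z = Σ e^(−Eᵢ/kT) = e^(−0.314465) + e^(−0.943396) + e^(−1.57233) = 0.730179 + 0.389304 + 0.207561 = 1.32704.
⟨E⟩ = Σ Eᵢ e^(−Eᵢ/kT) / Z = (1·0.730179 + 3·0.389304 + 5·0.207561) / 1.32704 = 2.212 ε.

2.212 ε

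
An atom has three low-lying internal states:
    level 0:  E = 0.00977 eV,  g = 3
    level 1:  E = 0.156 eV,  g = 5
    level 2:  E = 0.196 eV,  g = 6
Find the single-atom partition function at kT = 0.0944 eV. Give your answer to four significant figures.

Eᵢ/kT = 0.103496, 1.65254, 2.07627.
Z = Σ gᵢe^(−Eᵢ/kT) = 3·e^(−0.103496) + 5·e^(−1.65254) + 6·e^(−2.07627) = 2.70504 + 0.957814 + 0.752382 = 4.41524.

Z = 4.415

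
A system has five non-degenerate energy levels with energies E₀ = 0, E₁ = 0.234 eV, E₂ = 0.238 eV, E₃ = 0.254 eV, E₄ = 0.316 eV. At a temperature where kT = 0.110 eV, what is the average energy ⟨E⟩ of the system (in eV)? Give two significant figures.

0.071 eV

Eᵢ/kT = 0, 2.127, 2.164, 2.309, 2.873.
Z = Σ e^(−Eᵢ/kT) = e^(−0) + e^(−2.127) + e^(−2.164) + e^(−2.309) + e^(−2.873) = 1.000 + 0.1192 + 0.1149 + 0.09936 + 0.05653 = 1.390.
⟨E⟩ = Σ Eᵢ e^(−Eᵢ/kT) / Z = (0·1.000 + 0.234·0.1192 + 0.238·0.1149 + 0.254·0.09936 + 0.316·0.05653) / 1.390 = 0.071 eV.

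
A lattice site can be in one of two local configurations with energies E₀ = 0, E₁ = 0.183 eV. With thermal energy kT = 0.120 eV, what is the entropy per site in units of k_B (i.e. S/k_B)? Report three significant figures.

0.469

Eᵢ/kT = 0, 1.5250.
Z = Σ e^(−Eᵢ/kT) = e^(−0) + e^(−1.5250) = 1.0000 + 0.21762 = 1.2176.
⟨E⟩ = Σ EᵢPᵢ = 0.032707 eV.
S/k_B = ln Z + ⟨E⟩/kT = ln(1.2176) + 0.032707/0.120 = 0.19688 + 0.27256 = 0.469.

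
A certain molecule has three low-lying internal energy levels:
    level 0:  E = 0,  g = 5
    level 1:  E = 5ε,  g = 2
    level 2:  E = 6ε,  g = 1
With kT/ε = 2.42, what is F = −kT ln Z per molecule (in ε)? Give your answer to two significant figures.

Eᵢ/kT = 0, 2.066, 2.479.
Z = Σ gᵢe^(−Eᵢ/kT) = 5·e^(−0) + 2·e^(−2.066) + 1·e^(−2.479) = 5.000 + 0.2534 + 0.08383 = 5.337.
F = −kT ln Z = −2.42 × ln(5.337) = −2.42 × 1.675 = -4.1 ε.

-4.1 ε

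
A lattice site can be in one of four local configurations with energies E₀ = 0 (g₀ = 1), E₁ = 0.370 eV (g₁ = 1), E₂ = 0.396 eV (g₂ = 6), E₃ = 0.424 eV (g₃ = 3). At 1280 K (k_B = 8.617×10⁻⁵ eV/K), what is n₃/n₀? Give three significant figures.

k_BT = 8.617×10⁻⁵ × 1280 K = 0.11030 eV.
n₃/n₀ = (g₃/g₀) exp[−(E₃−E₀)/kT] = (3/1) × exp(−(0.424 eV)/(0.11030 eV)) = (3/1) × exp(-3.8441) = 0.0642.

0.0642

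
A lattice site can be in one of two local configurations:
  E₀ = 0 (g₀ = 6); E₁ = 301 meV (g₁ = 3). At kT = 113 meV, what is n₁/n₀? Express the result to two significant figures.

0.035

n₁/n₀ = (g₁/g₀) exp[−(E₁−E₀)/kT] = (3/6) × exp(−(301 meV)/(113 meV)) = (3/6) × exp(-2.664) = 0.035.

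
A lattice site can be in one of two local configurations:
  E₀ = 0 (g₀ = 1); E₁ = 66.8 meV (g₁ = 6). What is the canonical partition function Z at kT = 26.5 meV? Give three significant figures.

Z = 1.48

Eᵢ/kT = 0, 2.5208.
Z = Σ gᵢe^(−Eᵢ/kT) = 1·e^(−0) + 6·e^(−2.5208) = 1.0000 + 0.48237 = 1.4824.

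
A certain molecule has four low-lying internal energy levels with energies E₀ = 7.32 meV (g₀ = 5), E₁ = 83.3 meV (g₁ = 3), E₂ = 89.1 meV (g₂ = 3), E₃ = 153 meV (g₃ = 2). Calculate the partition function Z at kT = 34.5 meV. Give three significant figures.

Z = 4.56

Eᵢ/kT = 0.21217, 2.4145, 2.5826, 4.4348.
Z = Σ gᵢe^(−Eᵢ/kT) = 5·e^(−0.21217) + 3·e^(−2.4145) + 3·e^(−2.5826) + 2·e^(−4.4348) = 4.0441 + 0.26824 + 0.22673 + 0.023715 = 4.5628.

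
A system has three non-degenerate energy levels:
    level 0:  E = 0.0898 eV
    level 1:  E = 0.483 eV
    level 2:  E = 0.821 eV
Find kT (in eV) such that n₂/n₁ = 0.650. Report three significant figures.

0.785 eV

n₂/n₁ = exp[−(E₂−E₁)/kT] = 0.650.
⇒ (E₂−E₁)/kT = ln(1/0.650) = ln(1.5385) = 0.43081.
kT = 0.338 eV / 0.43081 = 0.785 eV.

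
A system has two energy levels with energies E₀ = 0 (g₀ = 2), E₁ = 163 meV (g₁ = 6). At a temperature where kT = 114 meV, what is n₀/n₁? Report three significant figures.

1.39

n₀/n₁ = (g₀/g₁) exp[−(E₀−E₁)/kT] = (2/6) × exp(−(-163 meV)/(114 meV)) = (2/6) × exp(1.4298) = 1.39.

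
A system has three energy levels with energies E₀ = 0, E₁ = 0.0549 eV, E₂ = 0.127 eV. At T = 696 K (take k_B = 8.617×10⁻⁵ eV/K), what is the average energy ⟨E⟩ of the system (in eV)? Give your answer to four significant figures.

k_BT = 8.617×10⁻⁵ × 696 K = 0.0599743 eV.
Eᵢ/kT = 0, 0.915392, 2.11757.
Z = Σ e^(−Eᵢ/kT) = e^(−0) + e^(−0.915392) + e^(−2.11757) = 1.00000 + 0.400360 + 0.120324 = 1.52068.
⟨E⟩ = Σ Eᵢ e^(−Eᵢ/kT) / Z = (0·1.00000 + 0.0549·0.400360 + 0.127·0.120324) / 1.52068 = 0.02450 eV.

0.02450 eV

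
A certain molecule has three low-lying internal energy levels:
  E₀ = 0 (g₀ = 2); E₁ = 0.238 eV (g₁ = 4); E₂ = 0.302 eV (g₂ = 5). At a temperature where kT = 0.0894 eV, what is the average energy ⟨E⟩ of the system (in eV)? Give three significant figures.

Eᵢ/kT = 0, 2.6622, 3.3781.
Z = Σ gᵢe^(−Eᵢ/kT) = 2·e^(−0) + 4·e^(−2.6622) + 5·e^(−3.3781) = 2.0000 + 0.27918 + 0.17056 = 2.4497.
⟨E⟩ = Σ Eᵢ gᵢe^(−Eᵢ/kT) / Z = (0·2.0000 + 0.238·0.27918 + 0.302·0.17056) / 2.4497 = 0.0482 eV.

0.0482 eV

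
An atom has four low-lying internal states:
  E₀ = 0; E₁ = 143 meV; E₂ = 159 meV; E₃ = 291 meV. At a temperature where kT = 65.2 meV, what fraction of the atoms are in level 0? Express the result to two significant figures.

0.83

Eᵢ/kT = 0, 2.193, 2.439, 4.463.
Z = Σ e^(−Eᵢ/kT) = e^(−0) + e^(−2.193) + e^(−2.439) + e^(−4.463) = 1.000 + 0.1116 + 0.08725 + 0.01153 = 1.210.
P₀ = e^(−E₀/kT) / Z = 1.000/1.210 = 0.83.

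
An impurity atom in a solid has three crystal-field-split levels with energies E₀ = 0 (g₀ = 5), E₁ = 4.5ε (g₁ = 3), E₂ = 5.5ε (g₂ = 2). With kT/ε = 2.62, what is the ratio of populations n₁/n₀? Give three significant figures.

n₁/n₀ = (g₁/g₀) exp[−(E₁−E₀)/kT] = (3/5) × exp(−(4.5ε)/(2.62ε)) = (3/5) × exp(-1.7176) = 0.108.

0.108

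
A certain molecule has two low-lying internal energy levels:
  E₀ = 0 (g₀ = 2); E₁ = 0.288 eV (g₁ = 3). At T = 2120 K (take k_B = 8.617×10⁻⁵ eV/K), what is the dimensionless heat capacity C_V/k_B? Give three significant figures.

k_BT = 8.617×10⁻⁵ × 2120 K = 0.18268 eV.
Eᵢ/kT = 0, 1.5765.
Z = Σ gᵢe^(−Eᵢ/kT) = 2·e^(−0) + 3·e^(−1.5765) = 2.0000 + 0.62009 = 2.6201.
⟨E⟩ = 0.068160 eV, ⟨E²⟩ = 0.019630 eV².
C_V/k_B = (⟨E²⟩ − ⟨E⟩²)/(kT)² = (0.019630 − 0.0046458)/0.033372 = 0.449.

0.449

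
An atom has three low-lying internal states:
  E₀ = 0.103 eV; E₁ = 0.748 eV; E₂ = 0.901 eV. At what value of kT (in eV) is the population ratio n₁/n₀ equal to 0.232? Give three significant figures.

0.441 eV

n₁/n₀ = exp[−(E₁−E₀)/kT] = 0.232.
⇒ (E₁−E₀)/kT = ln(1/0.232) = ln(4.3103) = 1.4610.
kT = 0.645 eV / 1.4610 = 0.441 eV.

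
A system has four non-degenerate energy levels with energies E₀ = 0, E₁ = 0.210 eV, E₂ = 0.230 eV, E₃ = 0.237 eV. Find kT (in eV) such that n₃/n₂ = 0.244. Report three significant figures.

0.00496 eV

n₃/n₂ = exp[−(E₃−E₂)/kT] = 0.244.
⇒ (E₃−E₂)/kT = ln(1/0.244) = ln(4.0984) = 1.4106.
kT = 0.007 eV / 1.4106 = 0.00496 eV.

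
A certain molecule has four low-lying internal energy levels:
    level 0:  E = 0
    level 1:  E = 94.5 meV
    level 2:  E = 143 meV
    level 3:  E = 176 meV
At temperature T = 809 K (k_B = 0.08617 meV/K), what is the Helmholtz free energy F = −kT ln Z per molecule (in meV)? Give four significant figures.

-26.69 meV

k_BT = 0.08617 × 809 K = 69.7115 meV.
Eᵢ/kT = 0, 1.35559, 2.05131, 2.52469.
Z = Σ e^(−Eᵢ/kT) = e^(−0) + e^(−1.35559) + e^(−2.05131) + e^(−2.52469) = 1.00000 + 0.257795 + 0.128566 + 0.0800831 = 1.46644.
F = −kT ln Z = −69.7115 × ln(1.46644) = −69.7115 × 0.382838 = -26.69 meV.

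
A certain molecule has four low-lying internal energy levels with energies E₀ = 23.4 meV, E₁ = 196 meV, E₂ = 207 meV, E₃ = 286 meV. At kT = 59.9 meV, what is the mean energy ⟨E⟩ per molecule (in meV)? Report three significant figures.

Eᵢ/kT = 0.39065, 3.2721, 3.4558, 4.7746.
Z = Σ e^(−Eᵢ/kT) = e^(−0.39065) + e^(−3.2721) + e^(−3.4558) + e^(−4.7746) = 0.67662 + 0.037927 + 0.031562 + 0.0084415 = 0.75455.
⟨E⟩ = Σ Eᵢ e^(−Eᵢ/kT) / Z = (23.4·0.67662 + 196·0.037927 + 207·0.031562 + 286·0.0084415) / 0.75455 = 42.7 meV.

42.7 meV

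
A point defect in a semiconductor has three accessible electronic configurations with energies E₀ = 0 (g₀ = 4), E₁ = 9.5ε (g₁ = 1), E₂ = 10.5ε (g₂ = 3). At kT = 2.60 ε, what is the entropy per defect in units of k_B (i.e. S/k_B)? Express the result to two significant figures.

Eᵢ/kT = 0, 3.654, 4.038.
Z = Σ gᵢe^(−Eᵢ/kT) = 4·e^(−0) + 1·e^(−3.654) + 3·e^(−4.038) = 4.000 + 0.02589 + 0.05290 = 4.079.
⟨E⟩ = Σ EᵢPᵢ = 0.1965 ε.
S/k_B = ln Z + ⟨E⟩/kT = ln(4.079) + 0.1965/2.60 = 1.406 + 0.07558 = 1.5.

1.5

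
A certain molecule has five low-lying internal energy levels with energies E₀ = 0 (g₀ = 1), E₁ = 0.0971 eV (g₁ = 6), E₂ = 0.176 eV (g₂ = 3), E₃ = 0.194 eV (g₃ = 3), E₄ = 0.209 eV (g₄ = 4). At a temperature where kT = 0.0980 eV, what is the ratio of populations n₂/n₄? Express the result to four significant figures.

1.050

n₂/n₄ = (g₂/g₄) exp[−(E₂−E₄)/kT] = (3/4) × exp(−(-0.033 eV)/(0.0980 eV)) = (3/4) × exp(0.336735) = 1.050.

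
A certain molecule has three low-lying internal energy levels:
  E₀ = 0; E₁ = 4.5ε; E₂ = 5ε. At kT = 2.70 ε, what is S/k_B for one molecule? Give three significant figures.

Eᵢ/kT = 0, 1.6667, 1.8519.
Z = Σ e^(−Eᵢ/kT) = e^(−0) + e^(−1.6667) + e^(−1.8519) = 1.0000 + 0.18887 + 0.15694 = 1.3458.
⟨E⟩ = Σ EᵢPᵢ = 1.2146 ε.
S/k_B = ln Z + ⟨E⟩/kT = ln(1.3458) + 1.2146/2.70 = 0.29699 + 0.44985 = 0.747.

0.747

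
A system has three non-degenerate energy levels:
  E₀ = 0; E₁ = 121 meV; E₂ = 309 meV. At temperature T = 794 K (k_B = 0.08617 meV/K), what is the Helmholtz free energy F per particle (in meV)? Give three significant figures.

k_BT = 0.08617 × 794 K = 68.419 meV.
Eᵢ/kT = 0, 1.7685, 4.5163.
Z = Σ e^(−Eᵢ/kT) = e^(−0) + e^(−1.7685) + e^(−4.5163) = 1.0000 + 0.17059 + 0.010929 = 1.1815.
F = −kT ln Z = −68.419 × ln(1.1815) = −68.419 × 0.16678 = -11.4 meV.

-11.4 meV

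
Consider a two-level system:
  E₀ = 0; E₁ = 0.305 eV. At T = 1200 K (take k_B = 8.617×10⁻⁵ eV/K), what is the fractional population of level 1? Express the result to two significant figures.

k_BT = 8.617×10⁻⁵ × 1200 K = 0.1034 eV.
Eᵢ/kT = 0, 2.950.
Z = Σ e^(−Eᵢ/kT) = e^(−0) + e^(−2.950) = 1.000 + 0.05234 = 1.052.
P₁ = e^(−E₁/kT) / Z = 0.05234/1.052 = 0.050.

0.050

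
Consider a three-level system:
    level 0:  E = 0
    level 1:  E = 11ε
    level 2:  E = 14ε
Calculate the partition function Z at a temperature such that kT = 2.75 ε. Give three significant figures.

Z = 1.02

Eᵢ/kT = 0, 4.0000, 5.0909.
Z = Σ e^(−Eᵢ/kT) = e^(−0) + e^(−4.0000) + e^(−5.0909) = 1.0000 + 0.018316 + 0.0061525 = 1.0245.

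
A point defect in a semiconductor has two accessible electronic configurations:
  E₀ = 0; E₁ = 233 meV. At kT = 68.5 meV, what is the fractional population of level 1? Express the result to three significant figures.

0.0322

Eᵢ/kT = 0, 3.4015.
Z = Σ e^(−Eᵢ/kT) = e^(−0) + e^(−3.4015) = 1.0000 + 0.033323 = 1.0333.
P₁ = e^(−E₁/kT) / Z = 0.033323/1.0333 = 0.0322.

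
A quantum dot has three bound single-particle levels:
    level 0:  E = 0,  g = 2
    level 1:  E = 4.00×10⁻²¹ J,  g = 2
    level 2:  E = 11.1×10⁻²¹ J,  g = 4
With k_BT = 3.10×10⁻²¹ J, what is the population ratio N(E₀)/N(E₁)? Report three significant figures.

n₀/n₁ = (g₀/g₁) exp[−(E₀−E₁)/kT] = (2/2) × exp(−(-4.00 ×10⁻²¹ J)/(3.10 ×10⁻²¹ J)) = (2/2) × exp(1.2903) = 3.63.

3.63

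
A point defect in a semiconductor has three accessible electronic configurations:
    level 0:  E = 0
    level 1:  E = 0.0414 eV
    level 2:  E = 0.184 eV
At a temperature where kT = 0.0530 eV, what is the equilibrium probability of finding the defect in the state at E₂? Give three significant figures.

0.0209

Eᵢ/kT = 0, 0.78113, 3.4717.
Z = Σ e^(−Eᵢ/kT) = e^(−0) + e^(−0.78113) + e^(−3.4717) = 1.0000 + 0.45789 + 0.031064 = 1.4890.
P₂ = e^(−E₂/kT) / Z = 0.031064/1.4890 = 0.0209.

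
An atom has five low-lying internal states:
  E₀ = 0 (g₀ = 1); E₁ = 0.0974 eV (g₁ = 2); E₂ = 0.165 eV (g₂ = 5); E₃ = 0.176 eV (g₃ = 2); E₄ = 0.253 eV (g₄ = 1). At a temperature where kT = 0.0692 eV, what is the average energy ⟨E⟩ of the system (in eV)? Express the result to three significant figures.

0.0740 eV

Eᵢ/kT = 0, 1.4075, 2.3844, 2.5434, 3.6561.
Z = Σ gᵢe^(−Eᵢ/kT) = 1·e^(−0) + 2·e^(−1.4075) + 5·e^(−2.3844) + 2·e^(−2.5434) + 1·e^(−3.6561) = 1.0000 + 0.48951 + 0.46072 + 0.15720 + 0.025833 = 2.1333.
⟨E⟩ = Σ Eᵢ gᵢe^(−Eᵢ/kT) / Z = (0·1.0000 + 0.0974·0.48951 + 0.165·0.46072 + 0.176·0.15720 + 0.253·0.025833) / 2.1333 = 0.0740 eV.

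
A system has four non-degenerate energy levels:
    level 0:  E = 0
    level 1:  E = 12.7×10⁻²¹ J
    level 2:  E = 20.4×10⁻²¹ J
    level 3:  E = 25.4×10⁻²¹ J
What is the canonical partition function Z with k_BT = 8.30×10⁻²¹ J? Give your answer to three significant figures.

Eᵢ/kT = 0, 1.5301, 2.4578, 3.0602.
Z = Σ e^(−Eᵢ/kT) = e^(−0) + e^(−1.5301) + e^(−2.4578) + e^(−3.0602) = 1.0000 + 0.21651 + 0.085623 + 0.046878 = 1.3490.

Z = 1.35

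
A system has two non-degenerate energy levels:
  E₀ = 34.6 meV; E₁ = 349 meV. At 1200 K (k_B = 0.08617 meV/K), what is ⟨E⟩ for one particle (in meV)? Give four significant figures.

48.95 meV

k_BT = 0.08617 × 1200 K = 103.404 meV.
Eᵢ/kT = 0.334610, 3.37511.
Z = Σ e^(−Eᵢ/kT) = e^(−0.334610) + e^(−3.37511) = 0.715617 + 0.0342144 = 0.749831.
⟨E⟩ = Σ Eᵢ e^(−Eᵢ/kT) / Z = (34.6·0.715617 + 349·0.0342144) / 0.749831 = 48.95 meV.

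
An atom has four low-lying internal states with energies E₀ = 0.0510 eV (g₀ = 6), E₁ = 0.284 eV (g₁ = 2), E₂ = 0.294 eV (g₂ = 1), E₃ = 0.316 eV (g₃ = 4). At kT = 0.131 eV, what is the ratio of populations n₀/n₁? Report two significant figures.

n₀/n₁ = (g₀/g₁) exp[−(E₀−E₁)/kT] = (6/2) × exp(−(-0.2330 eV)/(0.131 eV)) = (6/2) × exp(1.779) = 18.

18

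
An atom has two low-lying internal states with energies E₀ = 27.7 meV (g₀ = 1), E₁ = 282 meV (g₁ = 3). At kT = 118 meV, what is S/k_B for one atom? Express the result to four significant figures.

0.8544

Eᵢ/kT = 0.234746, 2.38983.
Z = Σ gᵢe^(−Eᵢ/kT) = 1·e^(−0.234746) + 3·e^(−2.38983) = 0.790772 + 0.274936 = 1.06571.
⟨E⟩ = Σ EᵢPᵢ = 93.3052 meV.
S/k_B = ln Z + ⟨E⟩/kT = ln(1.06571) + 93.3052/118 = 0.0636412 + 0.790722 = 0.8544.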